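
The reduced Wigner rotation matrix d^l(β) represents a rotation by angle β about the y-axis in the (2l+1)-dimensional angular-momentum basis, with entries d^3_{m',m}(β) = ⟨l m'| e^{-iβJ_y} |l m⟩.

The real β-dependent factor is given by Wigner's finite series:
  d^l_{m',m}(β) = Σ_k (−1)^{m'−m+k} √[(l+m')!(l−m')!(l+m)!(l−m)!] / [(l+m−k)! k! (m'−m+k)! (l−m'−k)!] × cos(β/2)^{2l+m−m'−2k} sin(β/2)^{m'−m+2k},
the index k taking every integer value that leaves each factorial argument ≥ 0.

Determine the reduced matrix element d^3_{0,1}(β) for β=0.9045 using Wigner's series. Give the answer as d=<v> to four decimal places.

d=0.3098

d^3_{0,1}(β=0.9045) via Wigner's sum:
With c≡cos(β/2)=0.899466 and s≡sin(β/2)=0.436990, N=[6·6·24·2]^{1/2}=41.569219
Admissible k: 1..3 (factorial args all ≥0)
  k=1: (−1)^0·41.5692/(12)·0.8995^5·0.4370^1 = +0.891224
  k=2: (−1)^1·41.5692/(4)·0.8995^3·0.4370^3 = -0.631077
  k=3: (−1)^2·41.5692/(12)·0.8995^1·0.4370^5 = +0.049652
d^3_{0,1}(0.9045) = +0.891224 -0.631077 +0.049652 = +0.309799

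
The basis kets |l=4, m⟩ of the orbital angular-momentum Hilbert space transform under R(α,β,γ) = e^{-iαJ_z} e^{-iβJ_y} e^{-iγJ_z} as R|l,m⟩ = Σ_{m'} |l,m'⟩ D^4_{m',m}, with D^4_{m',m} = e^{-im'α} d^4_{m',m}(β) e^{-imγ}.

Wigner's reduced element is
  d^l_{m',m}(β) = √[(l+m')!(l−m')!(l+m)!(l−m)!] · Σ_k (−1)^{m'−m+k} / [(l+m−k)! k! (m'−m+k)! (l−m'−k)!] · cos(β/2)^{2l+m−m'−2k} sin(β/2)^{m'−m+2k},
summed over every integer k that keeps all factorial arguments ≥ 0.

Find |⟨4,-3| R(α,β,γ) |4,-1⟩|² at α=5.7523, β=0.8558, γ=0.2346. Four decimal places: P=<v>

P=0.2566

D^4_{-3,-1}(5.7523,0.8558,0.2346) = e^{-i·-3·5.7523}·d^4_{-3,-1}(0.8558)·e^{-i·-1·0.2346}. Compute d first:
With c≡cos(β/2)=0.909839 and s≡sin(β/2)=0.414961, N=[1·5040·6·120]^{1/2}=1904.940944
k: max(0,(-1)−(-3))=2 … min(4+(-1),4−(-3))=3
  k=2: (−1)^0·1904.9409/(240)·0.9098^6·0.4150^2 = +0.775305
  k=3: (−1)^1·1904.9409/(144)·0.9098^4·0.4150^4 = -0.268786
d^4_{-3,-1}(0.8558) = +0.775305 -0.268786 = +0.506519
|D^4_{-3,-1}|² = |d^4_{-3,-1}(β)|² = (+0.506519)² = 0.256562 (the z-rotation phases have unit modulus)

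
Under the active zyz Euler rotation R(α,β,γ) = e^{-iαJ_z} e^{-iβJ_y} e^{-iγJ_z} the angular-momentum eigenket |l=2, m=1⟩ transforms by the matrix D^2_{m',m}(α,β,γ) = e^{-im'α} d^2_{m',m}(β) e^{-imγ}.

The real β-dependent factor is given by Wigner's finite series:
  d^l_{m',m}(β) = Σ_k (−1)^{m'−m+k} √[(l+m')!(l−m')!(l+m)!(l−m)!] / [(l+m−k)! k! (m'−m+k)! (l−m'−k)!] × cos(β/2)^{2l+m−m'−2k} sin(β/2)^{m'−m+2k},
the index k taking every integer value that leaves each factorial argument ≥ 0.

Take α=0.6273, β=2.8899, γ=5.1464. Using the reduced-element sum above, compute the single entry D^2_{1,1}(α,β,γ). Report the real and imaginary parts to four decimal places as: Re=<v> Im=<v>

Re=-0.0404 Im=-0.0226

D^2_{1,1}(0.6273,2.8899,5.1464) = e^{-i·1·0.6273}·d^2_{1,1}(2.8899)·e^{-i·1·5.1464}. Compute d first:
c=cos(2.8899/2)=0.125514, s=sin(2.8899/2)=0.992092; N=√[6·1·6·1]=6.000000
k: max(0,(1)−(1))=0 … min(2+(1),2−(1))=1
  k=0: (−1)^0·6.0000/(6)·0.1255^4·0.9921^0 = +0.000248
  k=1: (−1)^1·6.0000/(2)·0.1255^2·0.9921^2 = -0.046517
d^2_{1,1}(2.8899) = +0.000248 -0.046517 = -0.046269
Phases: e^{-i·(1)·0.6273}=+0.809615-0.586961i, e^{-i·(1)·5.1464}=+0.420513+0.907286i ⇒ D=-0.040393-0.022567i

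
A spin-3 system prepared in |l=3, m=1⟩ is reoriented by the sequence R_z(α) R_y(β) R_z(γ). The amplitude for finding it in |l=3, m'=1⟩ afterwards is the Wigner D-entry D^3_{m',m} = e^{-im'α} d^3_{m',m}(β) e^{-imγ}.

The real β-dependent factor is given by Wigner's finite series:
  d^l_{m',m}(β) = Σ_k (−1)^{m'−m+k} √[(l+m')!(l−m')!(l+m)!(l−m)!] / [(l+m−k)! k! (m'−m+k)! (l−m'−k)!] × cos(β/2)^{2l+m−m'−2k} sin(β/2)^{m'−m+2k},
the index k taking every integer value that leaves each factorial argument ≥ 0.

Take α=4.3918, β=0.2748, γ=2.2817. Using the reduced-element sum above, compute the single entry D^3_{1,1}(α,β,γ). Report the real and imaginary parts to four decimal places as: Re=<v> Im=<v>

First d^3_{1,1}(β=0.2748), then the phase factors e^{-i(1)α} and e^{-i(1)γ}:
With c≡cos(β/2)=0.990575 and s≡sin(β/2)=0.136968, N=[24·2·24·2]^{1/2}=48.000000
Admissible k: 0..2 (factorial args all ≥0)
  k=0: (−1)^0·48.0000/(48)·0.9906^6·0.1370^0 = +0.944768
  k=1: (−1)^1·48.0000/(6)·0.9906^4·0.1370^2 = -0.144504
  k=2: (−1)^2·48.0000/(8)·0.9906^2·0.1370^4 = +0.002072
d^3_{1,1}(0.2748) = +0.944768 -0.144504 +0.002072 = +0.802337
D = (-0.315126+0.949050i)·(+0.802337)·(-0.652519-0.757773i) = +0.741993-0.305273i

Re=0.7420 Im=-0.3053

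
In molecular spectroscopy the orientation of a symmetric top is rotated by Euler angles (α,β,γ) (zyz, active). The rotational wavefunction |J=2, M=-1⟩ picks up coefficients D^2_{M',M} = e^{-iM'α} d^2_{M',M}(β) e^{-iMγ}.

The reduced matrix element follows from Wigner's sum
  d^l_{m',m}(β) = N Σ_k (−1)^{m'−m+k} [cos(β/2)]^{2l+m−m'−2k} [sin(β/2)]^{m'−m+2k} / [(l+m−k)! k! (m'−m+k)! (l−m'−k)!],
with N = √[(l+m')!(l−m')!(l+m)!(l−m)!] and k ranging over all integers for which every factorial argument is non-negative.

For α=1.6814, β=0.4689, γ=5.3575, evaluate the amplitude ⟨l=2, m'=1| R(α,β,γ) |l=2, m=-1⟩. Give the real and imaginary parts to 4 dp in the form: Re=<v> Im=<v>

Re=-0.1293 Im=-0.0765

D^2_{1,-1}(1.6814,0.4689,5.3575) = e^{-i·1·1.6814}·d^2_{1,-1}(0.4689)·e^{-i·-1·5.3575}. Compute d first:
Half-angle: c=0.972642, s=0.232308. N=√(6·1·1·6)=6.000000
The bounds max(0,m−m')=0 and min(l+m,l−m')=1 give 2 terms
  k=0: (−1)^2·6.0000/(2)·0.9726^2·0.2323^2 = +0.153164
  k=1: (−1)^3·6.0000/(6)·0.9726^0·0.2323^4 = -0.002912
d^2_{1,-1}(0.4689) = +0.153164 -0.002912 = +0.150251
Phases: e^{-i·(1)·1.6814}=-0.110378-0.993890i, e^{-i·(-1)·5.3575}=+0.601287-0.799033i ⇒ D=-0.129294-0.076541i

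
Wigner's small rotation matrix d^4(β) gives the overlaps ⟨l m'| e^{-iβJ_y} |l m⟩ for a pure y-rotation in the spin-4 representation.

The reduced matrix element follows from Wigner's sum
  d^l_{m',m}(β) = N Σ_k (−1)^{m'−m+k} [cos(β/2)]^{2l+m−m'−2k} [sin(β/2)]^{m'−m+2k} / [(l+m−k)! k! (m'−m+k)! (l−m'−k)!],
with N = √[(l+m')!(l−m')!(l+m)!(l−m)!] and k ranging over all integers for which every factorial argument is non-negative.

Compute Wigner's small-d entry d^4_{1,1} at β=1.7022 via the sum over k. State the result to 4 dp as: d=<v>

d^4_{1,1}(β=1.7022) via Wigner's sum:
Half-angle: c=0.659156, s=0.752006. N=√(120·6·120·6)=720.000000
The bounds max(0,m−m')=0 and min(l+m,l−m')=3 give 4 terms
  k=0: (−1)^0·720.0000/(720)·0.6592^8·0.7520^0 = +0.035638
  k=1: (−1)^1·720.0000/(48)·0.6592^6·0.7520^2 = -0.695768
  k=2: (−1)^2·720.0000/(24)·0.6592^4·0.7520^4 = +1.811173
  k=3: (−1)^3·720.0000/(72)·0.6592^2·0.7520^6 = -0.785786
d^4_{1,1}(1.7022) = +0.035638 -0.695768 +1.811173 -0.785786 = +0.365257

d=0.3653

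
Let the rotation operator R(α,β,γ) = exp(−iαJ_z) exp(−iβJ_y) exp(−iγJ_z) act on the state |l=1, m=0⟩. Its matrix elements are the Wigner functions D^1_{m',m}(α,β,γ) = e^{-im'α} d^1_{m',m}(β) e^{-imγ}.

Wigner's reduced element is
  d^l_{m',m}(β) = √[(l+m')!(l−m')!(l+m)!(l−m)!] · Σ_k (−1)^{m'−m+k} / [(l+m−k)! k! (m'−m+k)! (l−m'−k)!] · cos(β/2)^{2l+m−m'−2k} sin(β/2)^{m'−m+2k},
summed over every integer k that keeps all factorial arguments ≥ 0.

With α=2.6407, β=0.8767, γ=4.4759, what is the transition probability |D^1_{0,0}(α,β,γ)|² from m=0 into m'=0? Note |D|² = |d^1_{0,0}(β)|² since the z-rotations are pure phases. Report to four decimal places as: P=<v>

P=0.4092

D^1_{0,0}(2.6407,0.8767,4.4759) = e^{-i·0·2.6407}·d^1_{0,0}(0.8767)·e^{-i·0·4.4759}. Compute d first:
c=cos(0.8767/2)=0.905453, s=sin(0.8767/2)=0.424446; N=√[1·1·1·1]=1.000000
The bounds max(0,m−m')=0 and min(l+m,l−m')=1 give 2 terms
  k=0: (−1)^0·1.0000/(1)·0.9055^2·0.4244^0 = +0.819846
  k=1: (−1)^1·1.0000/(1)·0.9055^0·0.4244^2 = -0.180154
d^1_{0,0}(0.8767) = +0.819846 -0.180154 = +0.639691
|D^1_{0,0}|² = |d^1_{0,0}(β)|² = (+0.639691)² = 0.409205 (the z-rotation phases have unit modulus)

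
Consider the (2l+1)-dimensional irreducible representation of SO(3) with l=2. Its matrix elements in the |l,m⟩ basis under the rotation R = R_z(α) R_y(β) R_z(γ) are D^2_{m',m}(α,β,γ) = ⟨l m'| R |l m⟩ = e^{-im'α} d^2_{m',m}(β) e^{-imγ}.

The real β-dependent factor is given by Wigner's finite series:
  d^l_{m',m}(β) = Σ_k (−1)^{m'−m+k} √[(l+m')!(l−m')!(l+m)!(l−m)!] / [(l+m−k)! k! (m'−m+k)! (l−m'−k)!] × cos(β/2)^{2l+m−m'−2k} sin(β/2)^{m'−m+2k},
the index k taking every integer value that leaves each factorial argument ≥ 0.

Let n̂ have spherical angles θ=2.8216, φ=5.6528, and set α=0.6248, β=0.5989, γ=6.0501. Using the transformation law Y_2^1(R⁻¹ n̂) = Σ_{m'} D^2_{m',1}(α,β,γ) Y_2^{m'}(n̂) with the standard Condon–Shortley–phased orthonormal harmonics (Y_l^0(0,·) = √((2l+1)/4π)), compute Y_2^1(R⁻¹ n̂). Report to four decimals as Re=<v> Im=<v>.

Need the full column D^2_{m',1} for m'=−2..2 at α=0.6248, β=0.5989, γ=6.0501.
cos(β/2)=0.955499, sin(β/2)=0.294995
d^2_{-2,1}: single k=3 term ⇒ +0.049057;  D = +0.004317+0.048867i
d^2_{-1,1}: k∈[2..3] ⇒ +0.238347 -0.007573 = +0.230774;  D = +0.150935+0.174572i
d^2_{0,1}: k∈[1..2] ⇒ +0.630348 -0.060083 = +0.570265;  D = +0.554845+0.131720i
d^2_{1,1}: k∈[0..1] ⇒ +0.833529 -0.238347 = +0.595182;  D = +0.550100-0.227225i
d^2_{2,1}: single k=0 term ⇒ -0.514677;  D = -0.270891+0.437619i
Y_2^{m'}(θ=2.8216,φ=5.6528) and Σ D·Y over m':
  (+0.0043+0.0489i)·(+0.0117+0.0364i)  (+0.1509+0.1746i)·(-0.1863-0.1360i)  (+0.5548+0.1317i)·(+0.5372+0.0000i)  (+0.5501-0.2272i)·(+0.1863-0.1360i)  (-0.2709+0.4376i)·(+0.0117-0.0364i)
Y_2^1(R⁻¹ n̂) = +0.376304-0.083749i

Re=0.3763 Im=-0.0837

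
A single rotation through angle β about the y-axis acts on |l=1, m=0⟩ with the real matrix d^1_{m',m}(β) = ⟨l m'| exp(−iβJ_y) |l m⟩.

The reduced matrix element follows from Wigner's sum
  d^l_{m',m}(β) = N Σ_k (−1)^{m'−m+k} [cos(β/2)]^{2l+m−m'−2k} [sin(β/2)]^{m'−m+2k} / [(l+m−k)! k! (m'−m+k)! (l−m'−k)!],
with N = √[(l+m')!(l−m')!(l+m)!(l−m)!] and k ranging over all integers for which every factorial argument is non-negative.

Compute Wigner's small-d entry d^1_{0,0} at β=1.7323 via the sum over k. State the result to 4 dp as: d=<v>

d=-0.1608

d^1_{0,0}(β=1.7323) via Wigner's sum:
c=cos(1.7323/2)=0.647764, s=sin(1.7323/2)=0.761841; N=√[1·1·1·1]=1.000000
k: max(0,(0)−(0))=0 … min(1+(0),1−(0))=1
  k=0: (−1)^0·1.0000/(1)·0.6478^2·0.7618^0 = +0.419599
  k=1: (−1)^1·1.0000/(1)·0.6478^0·0.7618^2 = -0.580401
d^1_{0,0}(1.7323) = +0.419599 -0.580401 = -0.160802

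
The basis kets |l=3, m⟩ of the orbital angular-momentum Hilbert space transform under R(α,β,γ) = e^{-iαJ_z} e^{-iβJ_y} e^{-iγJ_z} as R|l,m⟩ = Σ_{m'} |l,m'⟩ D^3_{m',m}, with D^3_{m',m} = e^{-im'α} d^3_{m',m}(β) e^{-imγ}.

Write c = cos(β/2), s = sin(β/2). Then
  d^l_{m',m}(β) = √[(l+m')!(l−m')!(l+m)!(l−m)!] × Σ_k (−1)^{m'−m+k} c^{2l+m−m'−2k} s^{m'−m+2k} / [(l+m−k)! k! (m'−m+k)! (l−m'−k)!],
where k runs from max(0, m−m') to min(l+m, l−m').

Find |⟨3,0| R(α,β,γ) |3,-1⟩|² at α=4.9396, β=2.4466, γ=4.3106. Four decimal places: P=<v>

D^3_{0,-1}(4.9396,2.4466,4.3106) = e^{-i·0·4.9396}·d^3_{0,-1}(2.4466)·e^{-i·-1·4.3106}. Compute d first:
Half-angle: c=0.340545, s=0.940228. N=√(6·6·2·24)=41.569219
k∈{0,1,2} keeps every argument non-negative
  k=0: (−1)^1·41.5692/(12)·0.3405^5·0.9402^1 = -0.014917
  k=1: (−1)^2·41.5692/(4)·0.3405^3·0.9402^3 = +0.341142
  k=2: (−1)^3·41.5692/(12)·0.3405^1·0.9402^5 = -0.866825
d^3_{0,-1}(2.4466) = -0.014917 +0.341142 -0.866825 = -0.540601
|D^3_{0,-1}|² = |d^3_{0,-1}(β)|² = (-0.540601)² = 0.292249 (the z-rotation phases have unit modulus)

P=0.2922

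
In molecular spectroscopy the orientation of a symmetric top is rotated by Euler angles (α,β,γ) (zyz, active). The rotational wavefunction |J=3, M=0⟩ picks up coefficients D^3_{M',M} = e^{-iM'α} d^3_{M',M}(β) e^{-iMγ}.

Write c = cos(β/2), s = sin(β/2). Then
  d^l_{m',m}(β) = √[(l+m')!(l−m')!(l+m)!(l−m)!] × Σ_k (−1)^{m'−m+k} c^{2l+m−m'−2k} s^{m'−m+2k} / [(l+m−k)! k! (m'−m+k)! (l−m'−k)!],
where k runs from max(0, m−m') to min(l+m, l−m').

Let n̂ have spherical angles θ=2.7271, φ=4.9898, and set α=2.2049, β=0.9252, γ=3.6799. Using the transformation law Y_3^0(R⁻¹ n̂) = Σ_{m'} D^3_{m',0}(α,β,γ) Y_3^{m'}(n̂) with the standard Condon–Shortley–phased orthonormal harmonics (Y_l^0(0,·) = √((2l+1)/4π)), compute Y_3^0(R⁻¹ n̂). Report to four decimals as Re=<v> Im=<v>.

Re=-0.2006 Im=0.0000

Need the full column D^3_{m',0} for m'=−3..3 at α=2.2049, β=0.9252, γ=3.6799.
cos(β/2)=0.894895, sin(β/2)=0.446276
d^3_{-3,0}: single k=3 term ⇒ +0.284868;  D = +0.269357+0.092717i
d^3_{-2,0}: k∈[2..3] ⇒ +0.699612 -0.173988 = +0.525623;  D = -0.156632-0.501743i
d^3_{-1,0}: k∈[1..3] ⇒ +0.887269 -0.661973 +0.054876 = +0.280173;  D = -0.165990+0.225708i
d^3_{0,0}: k∈[0..3] ⇒ +0.513610 -1.149579 +0.285892 -0.007900 = -0.357978;  D = -0.357978+0.000000i
d^3_{1,0}: k∈[0..2] ⇒ -0.887269 +0.661973 -0.054876 = -0.280173;  D = +0.165990+0.225708i
d^3_{2,0}: k∈[0..1] ⇒ +0.699612 -0.173988 = +0.525623;  D = -0.156632+0.501743i
d^3_{3,0}: single k=0 term ⇒ -0.284868;  D = -0.269357+0.092717i
Y_3^{m'}(θ=2.7271,φ=4.9898) and Σ D·Y over m':
  (+0.2694+0.0927i)·(-0.0202-0.0183i)  (-0.1566-0.5017i)·(+0.1290-0.0799i)  (-0.1660+0.2257i)·(+0.1137+0.3992i)  (-0.3580+0.0000i)·(-0.4062+0.0000i)  (+0.1660+0.2257i)·(-0.1137+0.3992i)  (-0.1566+0.5017i)·(+0.1290+0.0799i)  (-0.2694+0.0927i)·(+0.0202-0.0183i)
Y_3^0(R⁻¹ n̂) = -0.200601+0.000000i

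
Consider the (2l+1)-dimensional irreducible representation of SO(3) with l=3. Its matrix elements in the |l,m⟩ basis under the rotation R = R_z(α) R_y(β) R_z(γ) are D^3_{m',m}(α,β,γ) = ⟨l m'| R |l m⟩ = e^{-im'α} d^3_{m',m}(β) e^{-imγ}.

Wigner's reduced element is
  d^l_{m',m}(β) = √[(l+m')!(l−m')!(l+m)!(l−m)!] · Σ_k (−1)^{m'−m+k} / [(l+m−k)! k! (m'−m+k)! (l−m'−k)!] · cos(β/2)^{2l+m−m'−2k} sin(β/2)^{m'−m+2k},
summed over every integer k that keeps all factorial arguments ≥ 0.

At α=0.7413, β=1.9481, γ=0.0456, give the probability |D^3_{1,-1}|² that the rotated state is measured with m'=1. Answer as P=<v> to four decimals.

P=0.2052

First d^3_{1,-1}(β=1.9481), then the phase factors e^{-i(1)α} and e^{-i(-1)γ}:
Half-angle: c=0.561954, s=0.827168. N=√(24·2·2·24)=48.000000
k∈{0,1,2} keeps every argument non-negative
  k=0: (−1)^2·48.0000/(8)·0.5620^4·0.8272^2 = +0.409395
  k=1: (−1)^3·48.0000/(6)·0.5620^2·0.8272^4 = -1.182681
  k=2: (−1)^4·48.0000/(48)·0.5620^0·0.8272^6 = +0.320305
d^3_{1,-1}(1.9481) = +0.409395 -1.182681 +0.320305 = -0.452981
|D^3_{1,-1}|² = |d^3_{1,-1}(β)|² = (-0.452981)² = 0.205191 (the z-rotation phases have unit modulus)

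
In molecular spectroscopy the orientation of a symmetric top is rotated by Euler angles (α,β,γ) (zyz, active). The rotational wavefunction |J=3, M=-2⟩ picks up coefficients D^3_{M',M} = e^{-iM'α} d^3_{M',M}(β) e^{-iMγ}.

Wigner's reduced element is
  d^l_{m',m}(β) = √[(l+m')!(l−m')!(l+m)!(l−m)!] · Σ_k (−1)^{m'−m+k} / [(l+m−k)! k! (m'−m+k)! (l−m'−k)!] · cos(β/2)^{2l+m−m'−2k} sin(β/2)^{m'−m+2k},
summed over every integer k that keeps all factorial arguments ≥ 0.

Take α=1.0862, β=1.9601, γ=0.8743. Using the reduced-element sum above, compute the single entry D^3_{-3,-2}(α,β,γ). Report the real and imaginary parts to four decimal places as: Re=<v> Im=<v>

Re=0.0317 Im=-0.1043

Split into d^3_{-3,-2}(β=1.9601) × two z-phases.
Half-angle: c=0.556981, s=0.830525. N=√(1·720·1·120)=293.938769
k∈{1} keeps every argument non-negative
  k=1: (−1)^0·293.9388/(120)·0.5570^5·0.8305^1 = +0.109051
d^3_{-3,-2}(1.9601) = +0.109051
Attach z-rotation phases: D = e^{-i(-3)(1.0862)}·(+0.109051)·e^{-i(-2)(0.8743)} = +0.031686-0.104346i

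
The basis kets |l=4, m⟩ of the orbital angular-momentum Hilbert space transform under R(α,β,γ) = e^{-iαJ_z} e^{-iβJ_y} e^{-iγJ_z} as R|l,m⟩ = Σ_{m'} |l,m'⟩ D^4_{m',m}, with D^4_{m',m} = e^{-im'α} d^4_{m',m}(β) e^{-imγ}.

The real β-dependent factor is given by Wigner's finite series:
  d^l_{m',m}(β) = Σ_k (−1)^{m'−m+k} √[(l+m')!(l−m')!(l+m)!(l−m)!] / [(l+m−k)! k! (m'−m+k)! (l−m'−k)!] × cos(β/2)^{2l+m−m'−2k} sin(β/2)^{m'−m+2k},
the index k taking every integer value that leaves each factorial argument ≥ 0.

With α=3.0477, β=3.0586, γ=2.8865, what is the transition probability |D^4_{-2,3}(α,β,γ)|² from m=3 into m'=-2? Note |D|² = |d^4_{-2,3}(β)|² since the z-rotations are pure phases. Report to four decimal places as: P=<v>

Split into d^4_{-2,3}(β=3.0586) × two z-phases.
Half-angle: c=0.041484, s=0.999139. N=√(2·720·5040·1)=2693.993318
Admissible k: 5..6 (factorial args all ≥0)
  k=5: (−1)^0·2693.9933/(240)·0.0415^3·0.9991^5 = +0.000798
  k=6: (−1)^1·2693.9933/(720)·0.0415^1·0.9991^7 = -0.154288
d^4_{-2,3}(3.0586) = +0.000798 -0.154288 = -0.153490
|D^4_{-2,3}|² = |d^4_{-2,3}(β)|² = (-0.153490)² = 0.023559 (the z-rotation phases have unit modulus)

P=0.0236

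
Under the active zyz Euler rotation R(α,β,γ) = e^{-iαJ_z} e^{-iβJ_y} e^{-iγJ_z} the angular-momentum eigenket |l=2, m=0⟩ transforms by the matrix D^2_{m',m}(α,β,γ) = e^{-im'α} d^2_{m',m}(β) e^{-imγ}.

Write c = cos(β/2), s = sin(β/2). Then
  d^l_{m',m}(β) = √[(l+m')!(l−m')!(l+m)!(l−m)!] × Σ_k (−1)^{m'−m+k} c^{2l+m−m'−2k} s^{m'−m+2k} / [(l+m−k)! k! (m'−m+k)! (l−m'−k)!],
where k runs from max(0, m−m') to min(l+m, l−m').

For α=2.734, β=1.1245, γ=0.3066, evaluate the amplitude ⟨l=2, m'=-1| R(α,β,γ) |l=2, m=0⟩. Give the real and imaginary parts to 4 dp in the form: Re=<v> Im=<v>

Re=-0.4378 Im=0.1890

Split into d^2_{-1,0}(β=1.1245) × two z-phases.
Half-angle: c=0.846058, s=0.533091. N=√(1·6·2·2)=4.898979
The bounds max(0,m−m')=1 and min(l+m,l−m')=2 give 2 terms
  k=1: (−1)^0·4.8990/(2)·0.8461^3·0.5331^1 = +0.790819
  k=2: (−1)^1·4.8990/(2)·0.8461^1·0.5331^3 = -0.313964
d^2_{-1,0}(1.1245) = +0.790819 -0.313964 = +0.476855
Attach z-rotation phases: D = e^{-i(-1)(2.734)}·(+0.476855)·e^{-i(0)(0.3066)} = -0.437790+0.189025i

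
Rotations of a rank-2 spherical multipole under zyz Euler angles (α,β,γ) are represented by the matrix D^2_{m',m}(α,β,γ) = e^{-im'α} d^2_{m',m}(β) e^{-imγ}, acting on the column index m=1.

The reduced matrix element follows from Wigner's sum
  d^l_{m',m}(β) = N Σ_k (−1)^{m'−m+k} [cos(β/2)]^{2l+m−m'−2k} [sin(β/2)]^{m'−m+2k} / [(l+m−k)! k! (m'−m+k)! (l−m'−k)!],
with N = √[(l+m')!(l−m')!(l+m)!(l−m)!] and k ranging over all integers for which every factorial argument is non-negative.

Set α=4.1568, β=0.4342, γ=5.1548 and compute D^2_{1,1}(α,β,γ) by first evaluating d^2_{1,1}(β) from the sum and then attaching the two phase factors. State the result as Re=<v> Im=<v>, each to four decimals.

Re=-0.7717 Im=-0.0877

First d^2_{1,1}(β=0.4342), then the phase factors e^{-i(1)α} and e^{-i(1)γ}:
With c≡cos(β/2)=0.976526 and s≡sin(β/2)=0.215399, N=[6·1·6·1]^{1/2}=6.000000
The bounds max(0,m−m')=0 and min(l+m,l−m')=1 give 2 terms
  k=0: (−1)^0·6.0000/(6)·0.9765^4·0.2154^0 = +0.909360
  k=1: (−1)^1·6.0000/(2)·0.9765^2·0.2154^2 = -0.132732
d^2_{1,1}(0.4342) = +0.909360 -0.132732 = +0.776628
Phases: e^{-i·(1)·4.1568}=-0.527444+0.849590i, e^{-i·(1)·5.1548}=+0.428120+0.903722i ⇒ D=-0.771659-0.087710i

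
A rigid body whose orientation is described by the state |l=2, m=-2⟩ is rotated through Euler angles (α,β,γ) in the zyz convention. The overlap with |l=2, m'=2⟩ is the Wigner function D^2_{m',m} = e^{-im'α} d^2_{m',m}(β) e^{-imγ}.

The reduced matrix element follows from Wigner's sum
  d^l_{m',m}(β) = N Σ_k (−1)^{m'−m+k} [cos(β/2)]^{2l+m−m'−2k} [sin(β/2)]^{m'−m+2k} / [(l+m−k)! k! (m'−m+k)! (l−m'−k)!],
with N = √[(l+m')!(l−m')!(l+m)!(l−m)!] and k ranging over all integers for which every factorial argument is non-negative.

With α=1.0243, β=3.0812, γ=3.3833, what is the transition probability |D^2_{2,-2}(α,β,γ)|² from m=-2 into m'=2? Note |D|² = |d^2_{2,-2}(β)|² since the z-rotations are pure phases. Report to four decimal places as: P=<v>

Split into d^2_{2,-2}(β=3.0812) × two z-phases.
Half-angle: c=0.030192, s=0.999544. N=√(24·1·1·24)=24.000000
Admissible k: 0..0 (factorial args all ≥0)
  k=0: (−1)^4·24.0000/(24)·0.0302^0·0.9995^4 = +0.998178
d^2_{2,-2}(3.0812) = +0.998178
|D^2_{2,-2}|² = |d^2_{2,-2}(β)|² = (+0.998178)² = 0.996359 (the z-rotation phases have unit modulus)

P=0.9964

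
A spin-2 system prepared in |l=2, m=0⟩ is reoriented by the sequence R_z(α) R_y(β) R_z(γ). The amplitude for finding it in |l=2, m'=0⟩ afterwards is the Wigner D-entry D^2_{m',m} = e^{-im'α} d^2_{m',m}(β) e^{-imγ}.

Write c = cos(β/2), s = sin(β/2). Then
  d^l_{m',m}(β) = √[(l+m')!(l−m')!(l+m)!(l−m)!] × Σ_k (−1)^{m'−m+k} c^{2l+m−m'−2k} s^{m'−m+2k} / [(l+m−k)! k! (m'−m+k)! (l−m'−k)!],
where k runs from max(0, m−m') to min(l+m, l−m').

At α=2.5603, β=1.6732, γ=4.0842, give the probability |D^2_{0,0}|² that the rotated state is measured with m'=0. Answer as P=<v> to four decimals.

P=0.2346

Split into d^2_{0,0}(β=1.6732) × two z-phases.
With c≡cos(β/2)=0.669991 and s≡sin(β/2)=0.742369, N=[2·2·2·2]^{1/2}=4.000000
k: max(0,(0)−(0))=0 … min(2+(0),2−(0))=2
  k=0: (−1)^0·4.0000/(4)·0.6700^4·0.7424^0 = +0.201500
  k=1: (−1)^1·4.0000/(1)·0.6700^2·0.7424^2 = -0.989550
  k=2: (−1)^2·4.0000/(4)·0.6700^0·0.7424^4 = +0.303725
d^2_{0,0}(1.6732) = +0.201500 -0.989550 +0.303725 = -0.484325
|D^2_{0,0}|² = |d^2_{0,0}(β)|² = (-0.484325)² = 0.234571 (the z-rotation phases have unit modulus)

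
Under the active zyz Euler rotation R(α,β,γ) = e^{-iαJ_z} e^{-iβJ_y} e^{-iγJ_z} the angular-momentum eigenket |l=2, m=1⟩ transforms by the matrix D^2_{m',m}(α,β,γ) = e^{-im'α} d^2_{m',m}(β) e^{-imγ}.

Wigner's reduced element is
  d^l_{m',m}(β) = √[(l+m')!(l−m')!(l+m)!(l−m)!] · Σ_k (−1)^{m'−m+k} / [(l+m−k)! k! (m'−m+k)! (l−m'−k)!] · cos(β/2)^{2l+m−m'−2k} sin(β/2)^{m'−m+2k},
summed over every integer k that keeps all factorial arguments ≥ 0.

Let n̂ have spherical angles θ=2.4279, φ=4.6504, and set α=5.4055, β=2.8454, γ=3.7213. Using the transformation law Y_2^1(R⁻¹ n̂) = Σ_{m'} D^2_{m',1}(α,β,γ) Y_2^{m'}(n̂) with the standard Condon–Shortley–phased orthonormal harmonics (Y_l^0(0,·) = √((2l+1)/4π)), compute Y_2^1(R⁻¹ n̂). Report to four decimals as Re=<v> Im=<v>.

Re=-0.2948 Im=-0.1642

Need the full column D^2_{m',1} for m'=−2..2 at α=5.4055, β=2.8454, γ=3.7213.
cos(β/2)=0.147556, sin(β/2)=0.989054
d^2_{-2,1}: single k=3 term ⇒ +0.285526;  D = +0.197589+0.206115i
d^2_{-1,1}: k∈[2..3] ⇒ +0.063896 -0.956929 = -0.893033;  D = +0.101056-0.887297i
d^2_{0,1}: k∈[1..2] ⇒ +0.007783 -0.349696 = -0.341913;  D = +0.286052-0.187293i
d^2_{1,1}: k∈[0..1] ⇒ +0.000474 -0.063896 = -0.063422;  D = +0.060627+0.018620i
d^2_{2,1}: single k=0 term ⇒ -0.006355;  D = +0.002446+0.005865i
Y_2^{m'}(θ=2.4279,φ=4.6504) and Σ D·Y over m':
  (+0.1976+0.2061i)·(-0.1643-0.0205i)  (+0.1011-0.8873i)·(+0.0237-0.3816i)  (+0.2861-0.1873i)·(+0.2253+0.0000i)  (+0.0606+0.0186i)·(-0.0237-0.3816i)  (+0.0024+0.0059i)·(-0.1643+0.0205i)
Y_2^1(R⁻¹ n̂) = -0.294817-0.164164i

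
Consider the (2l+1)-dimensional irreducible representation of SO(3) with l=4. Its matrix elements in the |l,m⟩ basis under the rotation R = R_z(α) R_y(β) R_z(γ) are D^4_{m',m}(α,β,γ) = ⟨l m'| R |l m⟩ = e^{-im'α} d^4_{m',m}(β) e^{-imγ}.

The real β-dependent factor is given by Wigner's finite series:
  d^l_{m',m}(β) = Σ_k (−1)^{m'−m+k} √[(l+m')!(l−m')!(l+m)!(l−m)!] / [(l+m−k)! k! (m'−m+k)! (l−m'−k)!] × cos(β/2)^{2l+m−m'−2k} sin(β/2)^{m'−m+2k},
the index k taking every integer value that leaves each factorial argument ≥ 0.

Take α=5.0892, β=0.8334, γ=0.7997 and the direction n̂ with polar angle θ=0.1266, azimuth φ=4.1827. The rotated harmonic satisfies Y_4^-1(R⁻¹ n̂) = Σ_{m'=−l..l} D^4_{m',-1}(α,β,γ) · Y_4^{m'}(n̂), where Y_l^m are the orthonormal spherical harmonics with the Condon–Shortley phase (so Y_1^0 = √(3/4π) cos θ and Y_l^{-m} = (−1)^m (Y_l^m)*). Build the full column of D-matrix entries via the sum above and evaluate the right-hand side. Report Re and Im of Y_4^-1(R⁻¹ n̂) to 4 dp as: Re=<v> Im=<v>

Re=-0.1265 Im=-0.0972

Need the full column D^4_{m',-1} for m'=−4..4 at α=5.0892, β=0.8334, γ=0.7997.
cos(β/2)=0.914430, sin(β/2)=0.404745
d^4_{-4,-1}: single k=3 term ⇒ +0.317241;  D = -0.213008+0.235095i
d^4_{-3,-1}: k∈[2..3] ⇒ +0.760212 -0.248225 = +0.511987;  D = -0.479287-0.180042i
d^4_{-2,-1}: k∈[1..3] ⇒ +0.918057 -0.899295 +0.117456 = +0.136217;  D = -0.002380-0.136197i
d^4_{-1,-1}: k∈[0..3] ⇒ +0.488880 -1.436666 +0.562922 -0.036761 = -0.421625;  D = -0.389275+0.161967i
d^4_{0,-1}: k∈[0..3] ⇒ -0.967717 +1.137528 -0.222856 +0.007277 = -0.045768;  D = -0.031897-0.032823i
d^4_{1,-1}: k∈[0..3] ⇒ +0.957778 -0.562922 +0.055142 -0.000720 = +0.449277;  D = -0.184382+0.409699i
d^4_{2,-1}: k∈[0..2] ⇒ -0.599530 +0.176183 -0.006903 = -0.430250;  D = +0.429793+0.019818i
d^4_{3,-1}: k∈[0..1] ⇒ +0.248225 -0.029178 = +0.219047;  D = -0.071133-0.207176i
d^4_{4,-1}: single k=0 term ⇒ -0.062152;  D = -0.047233+0.040397i
Y_4^{m'}(θ=0.1266,φ=4.1827) and Σ D·Y over m':
  (-0.2130+0.2351i)·(-0.0001+0.0001i)  (-0.4793-0.1800i)·(+0.0025+0.0000i)  (-0.0024-0.1362i)·(-0.0154-0.0274i)  (-0.3893+0.1620i)·(-0.1164+0.1988i)  (-0.0319-0.0328i)·(+0.7798+0.0000i)  (-0.1844+0.4097i)·(+0.1164+0.1988i)  (+0.4298+0.0198i)·(-0.0154+0.0274i)  (-0.0711-0.2072i)·(-0.0025+0.0000i)  (-0.0472+0.0404i)·(-0.0001-0.0001i)
Y_4^-1(R⁻¹ n̂) = -0.126532-0.097181i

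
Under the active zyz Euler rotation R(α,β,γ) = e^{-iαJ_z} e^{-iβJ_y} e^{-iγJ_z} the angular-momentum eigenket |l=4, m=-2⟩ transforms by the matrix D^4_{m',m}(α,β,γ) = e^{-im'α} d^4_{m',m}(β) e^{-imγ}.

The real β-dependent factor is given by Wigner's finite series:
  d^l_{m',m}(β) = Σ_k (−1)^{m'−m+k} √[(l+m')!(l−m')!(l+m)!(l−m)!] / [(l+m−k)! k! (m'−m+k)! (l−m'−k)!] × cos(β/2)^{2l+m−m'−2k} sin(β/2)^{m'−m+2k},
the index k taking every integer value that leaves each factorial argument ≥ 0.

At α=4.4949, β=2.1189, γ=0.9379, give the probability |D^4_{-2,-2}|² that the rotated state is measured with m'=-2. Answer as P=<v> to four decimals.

D^4_{-2,-2}(4.4949,2.1189,0.9379) = e^{-i·-2·4.4949}·d^4_{-2,-2}(2.1189)·e^{-i·-2·0.9379}. Compute d first:
With c≡cos(β/2)=0.489352 and s≡sin(β/2)=0.872086, N=[2·720·2·720]^{1/2}=1440.000000
The bounds max(0,m−m')=0 and min(l+m,l−m')=2 give 3 terms
  k=0: (−1)^0·1440.0000/(1440)·0.4894^8·0.8721^0 = +0.003288
  k=1: (−1)^1·1440.0000/(120)·0.4894^6·0.8721^2 = -0.125322
  k=2: (−1)^2·1440.0000/(96)·0.4894^4·0.8721^4 = +0.497524
d^4_{-2,-2}(2.1189) = +0.003288 -0.125322 +0.497524 = +0.375490
|D^4_{-2,-2}|² = |d^4_{-2,-2}(β)|² = (+0.375490)² = 0.140993 (the z-rotation phases have unit modulus)

P=0.1410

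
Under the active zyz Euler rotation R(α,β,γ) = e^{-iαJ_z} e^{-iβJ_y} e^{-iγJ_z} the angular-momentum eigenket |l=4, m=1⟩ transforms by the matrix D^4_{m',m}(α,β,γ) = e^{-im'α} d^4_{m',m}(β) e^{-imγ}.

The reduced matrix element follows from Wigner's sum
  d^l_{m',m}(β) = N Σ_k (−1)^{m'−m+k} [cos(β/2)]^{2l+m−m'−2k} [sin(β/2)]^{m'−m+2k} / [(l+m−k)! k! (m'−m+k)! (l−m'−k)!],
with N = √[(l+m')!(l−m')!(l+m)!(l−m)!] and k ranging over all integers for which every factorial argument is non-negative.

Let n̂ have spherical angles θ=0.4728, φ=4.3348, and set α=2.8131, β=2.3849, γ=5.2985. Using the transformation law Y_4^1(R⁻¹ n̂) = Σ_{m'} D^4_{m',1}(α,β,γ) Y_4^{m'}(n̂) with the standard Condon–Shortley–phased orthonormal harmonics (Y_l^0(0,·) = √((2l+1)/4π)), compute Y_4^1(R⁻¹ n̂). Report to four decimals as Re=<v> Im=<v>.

Need the full column D^4_{m',1} for m'=−4..4 at α=2.8131, β=2.3849, γ=5.2985.
cos(β/2)=0.369384, sin(β/2)=0.929277
d^4_{-4,1}: single k=5 term ⇒ +0.261369;  D = +0.247327-0.084518i
d^4_{-3,1}: k∈[4..5] ⇒ +0.183659 -0.697425 = -0.513766;  D = +0.513765-0.000407i
d^4_{-2,1}: k∈[3..5] ⇒ +0.078044 -0.740912 +0.937843 = +0.274975;  D = +0.260342+0.088505i
d^4_{-1,1}: k∈[2..5] ⇒ +0.021936 -0.416500 +1.318009 -0.556110 = +0.367335;  D = -0.291048-0.224113i
d^4_{0,1}: k∈[1..4] ⇒ +0.003899 -0.148079 +0.937188 -0.988573 = -0.195565;  D = -0.108172-0.162925i
d^4_{1,1}: k∈[0..3] ⇒ +0.000347 -0.032904 +0.416500 -0.878673 = -0.494730;  D = +0.126047+0.478404i
d^4_{2,1}: k∈[0..2] ⇒ -0.003699 +0.117067 -0.493941 = -0.380574;  D = +0.026950-0.379619i
d^4_{3,1}: k∈[0..1] ⇒ +0.017411 -0.183659 = -0.166248;  D = -0.064643+0.153165i
d^4_{4,1}: single k=0 term ⇒ -0.041297;  D = +0.027474-0.030833i
Y_4^{m'}(θ=0.4728,φ=4.3348) and Σ D·Y over m':
  (+0.2473-0.0845i)·(+0.0011+0.0190i)  (+0.5138-0.0004i)·(+0.0953-0.0446i)  (+0.2603+0.0885i)·(-0.2297-0.2163i)  (-0.2910-0.2241i)·(-0.1802+0.4544i)  (-0.1082-0.1629i)·(+0.1280+0.0000i)  (+0.1260+0.4784i)·(+0.1802+0.4544i)  (+0.0270-0.3796i)·(-0.2297+0.2163i)  (-0.0646+0.1532i)·(-0.0953-0.0446i)  (+0.0275-0.0308i)·(+0.0011-0.0190i)
Y_4^1(R⁻¹ n̂) = +0.044285+0.016540i

Re=0.0443 Im=0.0165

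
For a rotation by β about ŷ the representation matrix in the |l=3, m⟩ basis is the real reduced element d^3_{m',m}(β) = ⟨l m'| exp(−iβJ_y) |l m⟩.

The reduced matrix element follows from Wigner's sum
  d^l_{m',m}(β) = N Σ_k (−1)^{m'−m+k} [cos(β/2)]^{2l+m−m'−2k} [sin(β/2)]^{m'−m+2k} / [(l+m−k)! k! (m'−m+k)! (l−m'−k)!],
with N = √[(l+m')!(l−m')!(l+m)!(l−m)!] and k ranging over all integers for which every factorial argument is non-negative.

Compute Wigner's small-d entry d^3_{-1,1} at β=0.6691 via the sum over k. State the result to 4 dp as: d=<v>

d^3_{-1,1}(β=0.6691) via Wigner's sum:
With c≡cos(β/2)=0.944558 and s≡sin(β/2)=0.328344, N=[2·24·24·2]^{1/2}=48.000000
The bounds max(0,m−m')=2 and min(l+m,l−m')=4 give 3 terms
  k=2: (−1)^0·48.0000/(8)·0.9446^4·0.3283^2 = +0.514902
  k=3: (−1)^1·48.0000/(6)·0.9446^2·0.3283^4 = -0.082959
  k=4: (−1)^2·48.0000/(48)·0.9446^0·0.3283^6 = +0.001253
d^3_{-1,1}(0.6691) = +0.514902 -0.082959 +0.001253 = +0.433196

d=0.4332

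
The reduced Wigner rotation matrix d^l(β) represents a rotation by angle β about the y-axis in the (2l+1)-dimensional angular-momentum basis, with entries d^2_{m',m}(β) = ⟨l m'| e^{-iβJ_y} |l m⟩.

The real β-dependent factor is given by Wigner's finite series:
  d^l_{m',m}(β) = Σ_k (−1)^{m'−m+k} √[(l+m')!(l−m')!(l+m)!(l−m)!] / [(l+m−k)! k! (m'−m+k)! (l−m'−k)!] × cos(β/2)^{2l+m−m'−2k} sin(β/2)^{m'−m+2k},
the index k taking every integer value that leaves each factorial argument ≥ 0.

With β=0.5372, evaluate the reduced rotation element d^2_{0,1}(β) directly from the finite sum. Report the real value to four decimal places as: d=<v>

d=0.5385

d^2_{0,1}(β=0.5372) via Wigner's sum:
Half-angle: c=0.964143, s=0.265382. N=√(2·2·6·1)=4.898979
Admissible k: 1..2 (factorial args all ≥0)
  k=1: (−1)^0·4.8990/(2)·0.9641^3·0.2654^1 = +0.582602
  k=2: (−1)^1·4.8990/(2)·0.9641^1·0.2654^3 = -0.044140
d^2_{0,1}(0.5372) = +0.582602 -0.044140 = +0.538462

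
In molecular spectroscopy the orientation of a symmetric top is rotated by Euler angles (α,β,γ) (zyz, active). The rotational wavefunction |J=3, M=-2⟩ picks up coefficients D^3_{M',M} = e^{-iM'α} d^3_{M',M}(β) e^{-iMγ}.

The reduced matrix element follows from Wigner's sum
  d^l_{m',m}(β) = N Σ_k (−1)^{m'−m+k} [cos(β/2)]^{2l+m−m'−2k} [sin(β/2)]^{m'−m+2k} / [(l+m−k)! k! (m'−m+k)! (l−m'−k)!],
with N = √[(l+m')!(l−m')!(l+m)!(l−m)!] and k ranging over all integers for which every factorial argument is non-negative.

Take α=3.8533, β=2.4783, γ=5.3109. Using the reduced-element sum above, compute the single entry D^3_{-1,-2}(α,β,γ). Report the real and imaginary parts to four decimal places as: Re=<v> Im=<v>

Re=-0.0576 Im=0.1638

First d^3_{-1,-2}(β=2.4783), then the phase factors e^{-i(-1)α} and e^{-i(-2)γ}:
With c≡cos(β/2)=0.325600 and s≡sin(β/2)=0.945508, N=[2·24·1·120]^{1/2}=75.894664
k∈{0,1} keeps every argument non-negative
  k=0: (−1)^1·75.8947/(24)·0.3256^5·0.9455^1 = -0.010942
  k=1: (−1)^2·75.8947/(12)·0.3256^3·0.9455^3 = +0.184535
d^3_{-1,-2}(2.4783) = -0.010942 +0.184535 = +0.173593
Phases: e^{-i·(-1)·3.8533}=-0.757248-0.653128i, e^{-i·(-2)·5.3109}=-0.365132-0.930956i ⇒ D=-0.057553+0.163775i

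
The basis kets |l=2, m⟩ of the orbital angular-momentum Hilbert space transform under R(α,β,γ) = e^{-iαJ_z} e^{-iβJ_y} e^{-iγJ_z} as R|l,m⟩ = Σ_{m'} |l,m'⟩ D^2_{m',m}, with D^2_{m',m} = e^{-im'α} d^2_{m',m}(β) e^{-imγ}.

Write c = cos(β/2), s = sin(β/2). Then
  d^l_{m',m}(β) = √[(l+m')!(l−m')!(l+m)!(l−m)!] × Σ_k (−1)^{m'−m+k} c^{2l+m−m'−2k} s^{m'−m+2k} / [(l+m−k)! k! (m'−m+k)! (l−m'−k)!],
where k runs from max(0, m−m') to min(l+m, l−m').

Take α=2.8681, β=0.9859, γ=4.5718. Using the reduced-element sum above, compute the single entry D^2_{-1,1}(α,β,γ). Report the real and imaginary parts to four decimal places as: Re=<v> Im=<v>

Re=-0.0624 Im=-0.4671

D^2_{-1,1}(2.8681,0.9859,4.5718) = e^{-i·-1·2.8681}·d^2_{-1,1}(0.9859)·e^{-i·1·4.5718}. Compute d first:
c=cos(0.9859/2)=0.880941, s=sin(0.9859/2)=0.473227; N=√[1·6·6·1]=6.000000
k: max(0,(1)−(-1))=2 … min(2+(1),2−(-1))=3
  k=2: (−1)^0·6.0000/(2)·0.8809^2·0.4732^2 = +0.521378
  k=3: (−1)^1·6.0000/(6)·0.8809^0·0.4732^4 = -0.050151
d^2_{-1,1}(0.9859) = +0.521378 -0.050151 = +0.471228
Attach z-rotation phases: D = e^{-i(-1)(2.8681)}·(+0.471228)·e^{-i(1)(4.5718)} = -0.062444-0.467072i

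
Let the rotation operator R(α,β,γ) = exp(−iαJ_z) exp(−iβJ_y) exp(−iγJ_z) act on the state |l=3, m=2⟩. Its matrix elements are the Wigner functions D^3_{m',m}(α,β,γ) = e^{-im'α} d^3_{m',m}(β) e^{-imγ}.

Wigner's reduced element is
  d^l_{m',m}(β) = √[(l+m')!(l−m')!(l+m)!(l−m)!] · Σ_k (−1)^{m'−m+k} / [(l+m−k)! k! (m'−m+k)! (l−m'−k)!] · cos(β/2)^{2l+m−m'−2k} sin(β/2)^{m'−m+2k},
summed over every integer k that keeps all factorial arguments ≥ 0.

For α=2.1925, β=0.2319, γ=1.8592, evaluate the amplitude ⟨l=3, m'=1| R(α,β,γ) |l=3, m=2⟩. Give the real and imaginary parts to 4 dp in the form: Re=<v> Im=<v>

Re=0.3206 Im=0.1252

D^3_{1,2}(2.1925,0.2319,1.8592) = e^{-i·1·2.1925}·d^3_{1,2}(0.2319)·e^{-i·2·1.8592}. Compute d first:
c=cos(0.2319/2)=0.993285, s=sin(0.2319/2)=0.115690; N=√[24·2·120·1]=75.894664
k∈{1,2} keeps every argument non-negative
  k=1: (−1)^0·75.8947/(24)·0.9933^5·0.1157^1 = +0.353726
  k=2: (−1)^1·75.8947/(12)·0.9933^3·0.1157^3 = -0.009597
d^3_{1,2}(0.2319) = +0.353726 -0.009597 = +0.344129
Phases: e^{-i·(1)·2.1925}=-0.582421-0.812887i, e^{-i·(2)·1.8592}=-0.838208+0.545351i ⇒ D=+0.320556+0.125175i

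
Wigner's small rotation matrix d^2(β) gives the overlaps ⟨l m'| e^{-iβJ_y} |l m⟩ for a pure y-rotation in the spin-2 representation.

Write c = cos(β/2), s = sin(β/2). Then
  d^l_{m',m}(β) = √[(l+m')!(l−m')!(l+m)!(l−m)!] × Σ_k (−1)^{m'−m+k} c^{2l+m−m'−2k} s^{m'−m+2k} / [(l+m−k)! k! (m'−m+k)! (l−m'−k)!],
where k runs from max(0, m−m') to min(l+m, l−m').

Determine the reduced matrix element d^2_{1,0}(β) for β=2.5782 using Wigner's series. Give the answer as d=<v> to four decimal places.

d=0.5530

d^2_{1,0}(β=2.5782) via Wigner's sum:
Half-angle: c=0.277986, s=0.960585. N=√(6·1·2·2)=4.898979
k: max(0,(0)−(1))=0 … min(2+(0),2−(1))=1
  k=0: (−1)^1·4.8990/(2)·0.2780^3·0.9606^1 = -0.050545
  k=1: (−1)^2·4.8990/(2)·0.2780^1·0.9606^3 = +0.603539
d^2_{1,0}(2.5782) = -0.050545 +0.603539 = +0.552994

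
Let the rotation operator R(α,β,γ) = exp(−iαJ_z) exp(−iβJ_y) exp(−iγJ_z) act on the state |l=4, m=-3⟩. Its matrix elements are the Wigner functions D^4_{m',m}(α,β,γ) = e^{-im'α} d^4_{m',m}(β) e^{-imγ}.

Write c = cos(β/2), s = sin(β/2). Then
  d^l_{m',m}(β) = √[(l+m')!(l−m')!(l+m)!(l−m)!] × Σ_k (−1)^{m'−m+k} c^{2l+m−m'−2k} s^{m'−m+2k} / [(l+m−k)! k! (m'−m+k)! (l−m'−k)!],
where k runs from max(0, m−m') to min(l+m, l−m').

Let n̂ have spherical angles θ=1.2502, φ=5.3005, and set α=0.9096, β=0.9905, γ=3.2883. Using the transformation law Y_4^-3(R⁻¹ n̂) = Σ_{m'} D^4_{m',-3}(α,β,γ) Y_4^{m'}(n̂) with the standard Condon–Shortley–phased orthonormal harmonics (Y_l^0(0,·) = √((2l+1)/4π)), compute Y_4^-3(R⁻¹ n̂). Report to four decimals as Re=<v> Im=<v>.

Re=0.0948 Im=0.0193

Need the full column D^4_{m',-3} for m'=−4..4 at α=0.9096, β=0.9905, γ=3.2883.
cos(β/2)=0.879850, sin(β/2)=0.475252
d^4_{-4,-3}: single k=1 term ⇒ +0.548692;  D = +0.324971+0.442105i
d^4_{-3,-3}: k∈[0..1] ⇒ +0.359144 -0.733495 = -0.374350;  D = -0.374211-0.010229i
d^4_{-2,-3}: k∈[0..1] ⇒ -0.725852 +0.635330 = -0.090522;  D = -0.057518+0.069900i
d^4_{-1,-3}: k∈[0..1] ⇒ +0.831705 -0.404434 = +0.427270;  D = -0.093691-0.416872i
d^4_{0,-3}: k∈[0..1] ⇒ -0.669696 +0.195393 = -0.474304;  D = +0.429102+0.202077i
d^4_{1,-3}: k∈[0..1] ⇒ +0.404434 -0.070799 = +0.333635;  D = -0.297537+0.150943i
d^4_{2,-3}: k∈[0..1] ⇒ -0.185366 +0.018028 = -0.167338;  D = +0.031886-0.164272i
d^4_{3,-3}: k∈[0..1] ⇒ +0.062439 -0.002602 = +0.059837;  D = +0.039360+0.045069i
d^4_{4,-3}: single k=0 term ⇒ -0.013628;  D = -0.013606+0.000772i
Y_4^{m'}(θ=1.2502,φ=5.3005) and Σ D·Y over m':
  (+0.3250+0.4421i)·(-0.2529-0.2548i)  (-0.3742-0.0102i)·(-0.3309+0.0648i)  (-0.0575+0.0699i)·(+0.0353-0.0848i)  (-0.0937-0.4169i)·(-0.1809-0.2713i)  (+0.4291+0.2021i)·(+0.0387+0.0000i)  (-0.2975+0.1509i)·(+0.1809-0.2713i)  (+0.0319-0.1643i)·(+0.0353+0.0848i)  (+0.0394+0.0451i)·(+0.3309+0.0648i)  (-0.0136+0.0008i)·(-0.2529+0.2548i)
Y_4^-3(R⁻¹ n̂) = +0.094818+0.019258i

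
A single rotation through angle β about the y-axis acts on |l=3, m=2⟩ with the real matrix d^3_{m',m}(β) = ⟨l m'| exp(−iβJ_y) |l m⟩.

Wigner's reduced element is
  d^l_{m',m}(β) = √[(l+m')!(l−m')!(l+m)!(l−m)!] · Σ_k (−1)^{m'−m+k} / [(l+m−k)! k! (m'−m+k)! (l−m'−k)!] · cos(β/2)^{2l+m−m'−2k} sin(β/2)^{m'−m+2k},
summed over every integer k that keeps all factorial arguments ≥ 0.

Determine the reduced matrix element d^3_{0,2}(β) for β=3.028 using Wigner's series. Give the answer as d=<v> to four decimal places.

d=-0.0175

d^3_{0,2}(β=3.028) via Wigner's sum:
Half-angle: c=0.056766, s=0.998388. N=√(6·6·120·1)=65.726707
Admissible k: 2..3 (factorial args all ≥0)
  k=2: (−1)^0·65.7267/(12)·0.0568^4·0.9984^2 = +0.000057
  k=3: (−1)^1·65.7267/(12)·0.0568^2·0.9984^4 = -0.017536
d^3_{0,2}(3.028) = +0.000057 -0.017536 = -0.017479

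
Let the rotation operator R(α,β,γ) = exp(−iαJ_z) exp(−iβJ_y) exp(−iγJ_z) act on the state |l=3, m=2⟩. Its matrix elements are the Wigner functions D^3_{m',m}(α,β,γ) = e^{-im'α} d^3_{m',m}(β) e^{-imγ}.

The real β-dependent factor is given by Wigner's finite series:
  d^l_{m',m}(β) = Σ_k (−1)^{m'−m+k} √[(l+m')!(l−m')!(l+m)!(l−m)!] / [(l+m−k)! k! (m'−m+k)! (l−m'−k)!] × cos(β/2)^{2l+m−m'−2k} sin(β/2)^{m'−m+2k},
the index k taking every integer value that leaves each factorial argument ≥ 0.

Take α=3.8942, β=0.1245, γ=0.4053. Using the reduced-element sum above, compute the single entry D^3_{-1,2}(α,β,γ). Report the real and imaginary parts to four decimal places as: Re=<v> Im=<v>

Re=-0.0015 Im=0.0001

Split into d^3_{-1,2}(β=0.1245) × two z-phases.
With c≡cos(β/2)=0.998063 and s≡sin(β/2)=0.062210, N=[2·24·120·1]^{1/2}=75.894664
Admissible k: 3..4 (factorial args all ≥0)
  k=3: (−1)^0·75.8947/(12)·0.9981^3·0.0622^3 = +0.001514
  k=4: (−1)^1·75.8947/(24)·0.9981^1·0.0622^5 = -0.000003
d^3_{-1,2}(0.1245) = +0.001514 -0.000003 = +0.001511
Attach z-rotation phases: D = e^{-i(-1)(3.8942)}·(+0.001511)·e^{-i(2)(0.4053)} = -0.001508+0.000088i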